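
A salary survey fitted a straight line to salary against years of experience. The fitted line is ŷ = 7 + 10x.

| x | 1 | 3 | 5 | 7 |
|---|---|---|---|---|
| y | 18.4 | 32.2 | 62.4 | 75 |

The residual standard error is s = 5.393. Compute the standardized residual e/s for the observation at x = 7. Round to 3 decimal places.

-0.371

ŷ = 7 + 10·7 = 77
e = 75 − 77 = -2
e/s = -2 / 5.393 = -0.371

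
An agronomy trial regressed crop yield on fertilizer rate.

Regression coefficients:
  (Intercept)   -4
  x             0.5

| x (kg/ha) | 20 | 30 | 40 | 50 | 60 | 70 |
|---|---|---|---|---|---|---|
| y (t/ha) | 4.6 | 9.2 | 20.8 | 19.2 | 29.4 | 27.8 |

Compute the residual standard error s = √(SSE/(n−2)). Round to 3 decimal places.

x=20: ŷ = -4 + 0.5·20 = 6; e = 4.6 − 6 = -1.4
x=30: ŷ = -4 + 0.5·30 = 11; e = 9.2 − 11 = -1.8
x=40: ŷ = -4 + 0.5·40 = 16; e = 20.8 − 16 = 4.8
x=50: ŷ = -4 + 0.5·50 = 21; e = 19.2 − 21 = -1.8
x=60: ŷ = -4 + 0.5·60 = 26; e = 29.4 − 26 = 3.4
x=70: ŷ = -4 + 0.5·70 = 31; e = 27.8 − 31 = -3.2
SSE = 1.96 + 3.24 + 23.04 + 3.24 + 11.56 + 10.24 = 53.28
s = √(53.28/4) = √13.32 ≈ 3.650

s = 3.650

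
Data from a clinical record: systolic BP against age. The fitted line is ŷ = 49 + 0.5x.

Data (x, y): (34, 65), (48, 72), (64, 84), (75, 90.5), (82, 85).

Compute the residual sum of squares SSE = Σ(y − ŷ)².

SSE = 52

x=34: ŷ = 49 + 0.5·34 = 66; r = 65 − 66 = -1
x=48: ŷ = 49 + 0.5·48 = 73; r = 72 − 73 = -1
x=64: ŷ = 49 + 0.5·64 = 81; r = 84 − 81 = 3
x=75: ŷ = 49 + 0.5·75 = 86.5; r = 90.5 − 86.5 = 4
x=82: ŷ = 49 + 0.5·82 = 90; r = 85 − 90 = -5
SSE = 1 + 1 + 9 + 16 + 25 = 52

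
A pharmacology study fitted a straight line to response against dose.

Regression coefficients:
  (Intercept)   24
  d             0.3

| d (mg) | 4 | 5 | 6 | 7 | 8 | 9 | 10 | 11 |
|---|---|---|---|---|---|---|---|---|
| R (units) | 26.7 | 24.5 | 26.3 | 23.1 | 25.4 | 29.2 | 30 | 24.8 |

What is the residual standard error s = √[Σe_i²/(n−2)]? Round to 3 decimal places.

d=4: ŷ = 24 + 0.3·4 = 25.2; e = 26.7 − 25.2 = 1.5
d=5: ŷ = 24 + 0.3·5 = 25.5; e = 24.5 − 25.5 = -1
d=6: ŷ = 24 + 0.3·6 = 25.8; e = 26.3 − 25.8 = 0.5
d=7: ŷ = 24 + 0.3·7 = 26.1; e = 23.1 − 26.1 = -3
d=8: ŷ = 24 + 0.3·8 = 26.4; e = 25.4 − 26.4 = -1
d=9: ŷ = 24 + 0.3·9 = 26.7; e = 29.2 − 26.7 = 2.5
d=10: ŷ = 24 + 0.3·10 = 27; e = 30 − 27 = 3
d=11: ŷ = 24 + 0.3·11 = 27.3; e = 24.8 − 27.3 = -2.5
SSE = 2.25 + 1 + 0.25 + 9 + 1 + 6.25 + 9 + 6.25 = 35
s = √(35/6) = √5.83333 ≈ 2.415

s = 2.415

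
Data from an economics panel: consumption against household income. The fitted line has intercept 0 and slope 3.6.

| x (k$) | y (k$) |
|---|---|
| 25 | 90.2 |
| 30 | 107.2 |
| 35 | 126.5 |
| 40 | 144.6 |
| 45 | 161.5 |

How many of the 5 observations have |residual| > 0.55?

2

x=25: ŷ = 3.6·25 = 90; e = 90.2 − 90 = 0.2
x=30: ŷ = 3.6·30 = 108; e = 107.2 − 108 = -0.8
x=35: ŷ = 3.6·35 = 126; e = 126.5 − 126 = 0.5
x=40: ŷ = 3.6·40 = 144; e = 144.6 − 144 = 0.6
x=45: ŷ = 3.6·45 = 162; e = 161.5 − 162 = -0.5
|e| > 0.55: x=30 (|e|=0.8), x=40 (|e|=0.6) → 2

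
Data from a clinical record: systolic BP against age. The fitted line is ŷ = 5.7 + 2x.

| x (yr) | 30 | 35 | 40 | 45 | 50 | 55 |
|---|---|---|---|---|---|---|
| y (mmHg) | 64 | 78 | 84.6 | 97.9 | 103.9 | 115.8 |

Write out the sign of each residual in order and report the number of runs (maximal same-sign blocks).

x=30: ŷ = 5.7 + 2·30 = 65.7; r = 64 − 65.7 = -1.7
x=35: ŷ = 5.7 + 2·35 = 75.7; r = 78 − 75.7 = 2.3
x=40: ŷ = 5.7 + 2·40 = 85.7; r = 84.6 − 85.7 = -1.1
x=45: ŷ = 5.7 + 2·45 = 95.7; r = 97.9 − 95.7 = 2.2
x=50: ŷ = 5.7 + 2·50 = 105.7; r = 103.9 − 105.7 = -1.8
x=55: ŷ = 5.7 + 2·55 = 115.7; r = 115.8 − 115.7 = 0.1
Signs: − + − + − +
Runs: −×1, +×1, −×1, +×1, −×1, +×1 → 6

6 runs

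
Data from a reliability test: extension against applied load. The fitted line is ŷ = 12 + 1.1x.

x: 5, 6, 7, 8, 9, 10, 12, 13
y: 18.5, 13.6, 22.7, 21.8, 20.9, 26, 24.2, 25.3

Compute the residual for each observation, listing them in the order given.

1, -5, 3, 1, -1, 3, -1, -1

x=5: ŷ = 12 + 1.1·5 = 17.5; e = 18.5 − 17.5 = 1
x=6: ŷ = 12 + 1.1·6 = 18.6; e = 13.6 − 18.6 = -5
x=7: ŷ = 12 + 1.1·7 = 19.7; e = 22.7 − 19.7 = 3
x=8: ŷ = 12 + 1.1·8 = 20.8; e = 21.8 − 20.8 = 1
x=9: ŷ = 12 + 1.1·9 = 21.9; e = 20.9 − 21.9 = -1
x=10: ŷ = 12 + 1.1·10 = 23; e = 26 − 23 = 3
x=12: ŷ = 12 + 1.1·12 = 25.2; e = 24.2 − 25.2 = -1
x=13: ŷ = 12 + 1.1·13 = 26.3; e = 25.3 − 26.3 = -1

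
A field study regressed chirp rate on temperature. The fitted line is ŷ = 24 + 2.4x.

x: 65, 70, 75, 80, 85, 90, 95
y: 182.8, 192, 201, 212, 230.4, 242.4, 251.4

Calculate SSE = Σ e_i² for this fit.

x=65: ŷ = 24 + 2.4·65 = 180; e = 182.8 − 180 = 2.8
x=70: ŷ = 24 + 2.4·70 = 192; e = 192 − 192 = 0
x=75: ŷ = 24 + 2.4·75 = 204; e = 201 − 204 = -3
x=80: ŷ = 24 + 2.4·80 = 216; e = 212 − 216 = -4
x=85: ŷ = 24 + 2.4·85 = 228; e = 230.4 − 228 = 2.4
x=90: ŷ = 24 + 2.4·90 = 240; e = 242.4 − 240 = 2.4
x=95: ŷ = 24 + 2.4·95 = 252; e = 251.4 − 252 = -0.6
SSE = 7.84 + 0 + 9 + 16 + 5.76 + 5.76 + 0.36 = 44.72

SSE = 44.72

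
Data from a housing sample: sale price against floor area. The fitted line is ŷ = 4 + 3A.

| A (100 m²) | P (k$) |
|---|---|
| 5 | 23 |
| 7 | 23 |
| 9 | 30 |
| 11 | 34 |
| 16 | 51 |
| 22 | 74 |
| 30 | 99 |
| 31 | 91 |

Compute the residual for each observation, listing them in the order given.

A=5: ŷ = 4 + 3·5 = 19; r = 23 − 19 = 4
A=7: ŷ = 4 + 3·7 = 25; r = 23 − 25 = -2
A=9: ŷ = 4 + 3·9 = 31; r = 30 − 31 = -1
A=11: ŷ = 4 + 3·11 = 37; r = 34 − 37 = -3
A=16: ŷ = 4 + 3·16 = 52; r = 51 − 52 = -1
A=22: ŷ = 4 + 3·22 = 70; r = 74 − 70 = 4
A=30: ŷ = 4 + 3·30 = 94; r = 99 − 94 = 5
A=31: ŷ = 4 + 3·31 = 97; r = 91 − 97 = -6

4, -2, -1, -3, -1, 4, 5, -6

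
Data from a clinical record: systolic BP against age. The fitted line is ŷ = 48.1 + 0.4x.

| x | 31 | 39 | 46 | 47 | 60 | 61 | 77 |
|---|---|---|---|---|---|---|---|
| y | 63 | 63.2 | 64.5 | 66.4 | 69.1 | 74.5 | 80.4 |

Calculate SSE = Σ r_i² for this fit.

SSE = 26

x=31: ŷ = 48.1 + 0.4·31 = 60.5; r = 63 − 60.5 = 2.5
x=39: ŷ = 48.1 + 0.4·39 = 63.7; r = 63.2 − 63.7 = -0.5
x=46: ŷ = 48.1 + 0.4·46 = 66.5; r = 64.5 − 66.5 = -2
x=47: ŷ = 48.1 + 0.4·47 = 66.9; r = 66.4 − 66.9 = -0.5
x=60: ŷ = 48.1 + 0.4·60 = 72.1; r = 69.1 − 72.1 = -3
x=61: ŷ = 48.1 + 0.4·61 = 72.5; r = 74.5 − 72.5 = 2
x=77: ŷ = 48.1 + 0.4·77 = 78.9; r = 80.4 − 78.9 = 1.5
SSE = 6.25 + 0.25 + 4 + 0.25 + 9 + 4 + 2.25 = 26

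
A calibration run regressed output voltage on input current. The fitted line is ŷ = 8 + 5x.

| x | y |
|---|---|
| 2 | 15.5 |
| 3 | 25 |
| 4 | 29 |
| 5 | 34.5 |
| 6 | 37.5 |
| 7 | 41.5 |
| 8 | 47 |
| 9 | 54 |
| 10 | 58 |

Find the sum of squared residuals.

SSE = 18

x=2: ŷ = 8 + 5·2 = 18; r = 15.5 − 18 = -2.5
x=3: ŷ = 8 + 5·3 = 23; r = 25 − 23 = 2
x=4: ŷ = 8 + 5·4 = 28; r = 29 − 28 = 1
x=5: ŷ = 8 + 5·5 = 33; r = 34.5 − 33 = 1.5
x=6: ŷ = 8 + 5·6 = 38; r = 37.5 − 38 = -0.5
x=7: ŷ = 8 + 5·7 = 43; r = 41.5 − 43 = -1.5
x=8: ŷ = 8 + 5·8 = 48; r = 47 − 48 = -1
x=9: ŷ = 8 + 5·9 = 53; r = 54 − 53 = 1
x=10: ŷ = 8 + 5·10 = 58; r = 58 − 58 = 0
SSE = 6.25 + 4 + 1 + 2.25 + 0.25 + 2.25 + 1 + 1 + 0 = 18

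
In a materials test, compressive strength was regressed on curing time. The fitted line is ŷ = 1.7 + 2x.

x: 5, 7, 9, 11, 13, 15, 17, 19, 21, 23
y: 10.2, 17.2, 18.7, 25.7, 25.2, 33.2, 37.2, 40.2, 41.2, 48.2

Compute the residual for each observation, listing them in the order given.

-1.5, 1.5, -1, 2, -2.5, 1.5, 1.5, 0.5, -2.5, 0.5

x=5: ŷ = 1.7 + 2·5 = 11.7; e = 10.2 − 11.7 = -1.5
x=7: ŷ = 1.7 + 2·7 = 15.7; e = 17.2 − 15.7 = 1.5
x=9: ŷ = 1.7 + 2·9 = 19.7; e = 18.7 − 19.7 = -1
x=11: ŷ = 1.7 + 2·11 = 23.7; e = 25.7 − 23.7 = 2
x=13: ŷ = 1.7 + 2·13 = 27.7; e = 25.2 − 27.7 = -2.5
x=15: ŷ = 1.7 + 2·15 = 31.7; e = 33.2 − 31.7 = 1.5
x=17: ŷ = 1.7 + 2·17 = 35.7; e = 37.2 − 35.7 = 1.5
x=19: ŷ = 1.7 + 2·19 = 39.7; e = 40.2 − 39.7 = 0.5
x=21: ŷ = 1.7 + 2·21 = 43.7; e = 41.2 − 43.7 = -2.5
x=23: ŷ = 1.7 + 2·23 = 47.7; e = 48.2 − 47.7 = 0.5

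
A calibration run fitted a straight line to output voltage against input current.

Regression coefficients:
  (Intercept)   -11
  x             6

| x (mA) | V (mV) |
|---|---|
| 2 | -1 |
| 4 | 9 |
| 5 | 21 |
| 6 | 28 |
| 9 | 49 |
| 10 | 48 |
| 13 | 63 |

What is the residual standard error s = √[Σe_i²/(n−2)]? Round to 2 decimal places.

x=2: V̂ = -11 + 6·2 = 1; e = -1 − 1 = -2
x=4: V̂ = -11 + 6·4 = 13; e = 9 − 13 = -4
x=5: V̂ = -11 + 6·5 = 19; e = 21 − 19 = 2
x=6: V̂ = -11 + 6·6 = 25; e = 28 − 25 = 3
x=9: V̂ = -11 + 6·9 = 43; e = 49 − 43 = 6
x=10: V̂ = -11 + 6·10 = 49; e = 48 − 49 = -1
x=13: V̂ = -11 + 6·13 = 67; e = 63 − 67 = -4
SSE = 4 + 16 + 4 + 9 + 36 + 1 + 16 = 86
s = √(86/5) = √17.2 ≈ 4.15

s = 4.15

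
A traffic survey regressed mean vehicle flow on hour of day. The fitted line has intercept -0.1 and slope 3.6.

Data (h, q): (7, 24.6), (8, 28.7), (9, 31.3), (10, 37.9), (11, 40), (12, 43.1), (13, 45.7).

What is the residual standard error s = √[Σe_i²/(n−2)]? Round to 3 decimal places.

h=7: q̂ = -0.1 + 3.6·7 = 25.1; e = 24.6 − 25.1 = -0.5
h=8: q̂ = -0.1 + 3.6·8 = 28.7; e = 28.7 − 28.7 = 0
h=9: q̂ = -0.1 + 3.6·9 = 32.3; e = 31.3 − 32.3 = -1
h=10: q̂ = -0.1 + 3.6·10 = 35.9; e = 37.9 − 35.9 = 2
h=11: q̂ = -0.1 + 3.6·11 = 39.5; e = 40 − 39.5 = 0.5
h=12: q̂ = -0.1 + 3.6·12 = 43.1; e = 43.1 − 43.1 = 0
h=13: q̂ = -0.1 + 3.6·13 = 46.7; e = 45.7 − 46.7 = -1
SSE = 0.25 + 0 + 1 + 4 + 0.25 + 0 + 1 = 6.5
s = √(6.5/5) = √1.3 ≈ 1.140

s = 1.140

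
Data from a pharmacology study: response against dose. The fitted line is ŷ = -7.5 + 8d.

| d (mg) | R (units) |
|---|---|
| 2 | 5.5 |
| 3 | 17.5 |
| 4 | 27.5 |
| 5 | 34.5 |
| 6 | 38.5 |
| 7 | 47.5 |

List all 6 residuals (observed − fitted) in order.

-3, 1, 3, 2, -2, -1

d=2: ŷ = -7.5 + 8·2 = 8.5; e = 5.5 − 8.5 = -3
d=3: ŷ = -7.5 + 8·3 = 16.5; e = 17.5 − 16.5 = 1
d=4: ŷ = -7.5 + 8·4 = 24.5; e = 27.5 − 24.5 = 3
d=5: ŷ = -7.5 + 8·5 = 32.5; e = 34.5 − 32.5 = 2
d=6: ŷ = -7.5 + 8·6 = 40.5; e = 38.5 − 40.5 = -2
d=7: ŷ = -7.5 + 8·7 = 48.5; e = 47.5 − 48.5 = -1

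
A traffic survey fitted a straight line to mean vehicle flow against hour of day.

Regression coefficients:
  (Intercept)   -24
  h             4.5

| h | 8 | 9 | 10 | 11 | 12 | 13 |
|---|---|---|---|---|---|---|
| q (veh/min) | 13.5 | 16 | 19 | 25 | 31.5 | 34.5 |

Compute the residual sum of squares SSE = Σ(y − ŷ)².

SSE = 9

h=8: ŷ = -24 + 4.5·8 = 12; r = 13.5 − 12 = 1.5
h=9: ŷ = -24 + 4.5·9 = 16.5; r = 16 − 16.5 = -0.5
h=10: ŷ = -24 + 4.5·10 = 21; r = 19 − 21 = -2
h=11: ŷ = -24 + 4.5·11 = 25.5; r = 25 − 25.5 = -0.5
h=12: ŷ = -24 + 4.5·12 = 30; r = 31.5 − 30 = 1.5
h=13: ŷ = -24 + 4.5·13 = 34.5; r = 34.5 − 34.5 = 0
SSE = 2.25 + 0.25 + 4 + 0.25 + 2.25 + 0 = 9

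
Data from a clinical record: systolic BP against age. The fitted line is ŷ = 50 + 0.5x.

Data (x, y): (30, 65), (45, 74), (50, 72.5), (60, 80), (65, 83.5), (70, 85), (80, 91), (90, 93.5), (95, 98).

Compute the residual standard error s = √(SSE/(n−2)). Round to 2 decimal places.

x=30: ŷ = 50 + 0.5·30 = 65; r = 65 − 65 = 0
x=45: ŷ = 50 + 0.5·45 = 72.5; r = 74 − 72.5 = 1.5
x=50: ŷ = 50 + 0.5·50 = 75; r = 72.5 − 75 = -2.5
x=60: ŷ = 50 + 0.5·60 = 80; r = 80 − 80 = 0
x=65: ŷ = 50 + 0.5·65 = 82.5; r = 83.5 − 82.5 = 1
x=70: ŷ = 50 + 0.5·70 = 85; r = 85 − 85 = 0
x=80: ŷ = 50 + 0.5·80 = 90; r = 91 − 90 = 1
x=90: ŷ = 50 + 0.5·90 = 95; r = 93.5 − 95 = -1.5
x=95: ŷ = 50 + 0.5·95 = 97.5; r = 98 − 97.5 = 0.5
SSE = 0 + 2.25 + 6.25 + 0 + 1 + 0 + 1 + 2.25 + 0.25 = 13
s = √(13/7) = √1.85714 ≈ 1.36

s = 1.36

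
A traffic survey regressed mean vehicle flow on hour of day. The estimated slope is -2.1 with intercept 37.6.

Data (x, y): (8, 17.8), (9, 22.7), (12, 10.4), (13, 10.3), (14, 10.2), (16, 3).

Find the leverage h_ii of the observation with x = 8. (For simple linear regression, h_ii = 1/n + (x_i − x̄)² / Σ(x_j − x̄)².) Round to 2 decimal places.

h = 0.51

x̄ = (8 + 9 + 12 + 13 + 14 + 16)/6 = 12
Σ(x − x̄)² = 16 + 9 + 0 + 1 + 4 + 16 = 46
h = 1/6 + (-4)²/46 = 0.166667 + 0.347826 = 0.51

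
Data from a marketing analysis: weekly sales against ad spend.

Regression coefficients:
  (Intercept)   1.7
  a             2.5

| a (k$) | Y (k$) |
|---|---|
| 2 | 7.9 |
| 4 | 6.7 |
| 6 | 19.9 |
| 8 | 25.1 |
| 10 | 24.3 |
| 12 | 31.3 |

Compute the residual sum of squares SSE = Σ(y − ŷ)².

a=2: ŷ = 1.7 + 2.5·2 = 6.7; e = 7.9 − 6.7 = 1.2
a=4: ŷ = 1.7 + 2.5·4 = 11.7; e = 6.7 − 11.7 = -5
a=6: ŷ = 1.7 + 2.5·6 = 16.7; e = 19.9 − 16.7 = 3.2
a=8: ŷ = 1.7 + 2.5·8 = 21.7; e = 25.1 − 21.7 = 3.4
a=10: ŷ = 1.7 + 2.5·10 = 26.7; e = 24.3 − 26.7 = -2.4
a=12: ŷ = 1.7 + 2.5·12 = 31.7; e = 31.3 − 31.7 = -0.4
SSE = 1.44 + 25 + 10.24 + 11.56 + 5.76 + 0.16 = 54.16

SSE = 54.16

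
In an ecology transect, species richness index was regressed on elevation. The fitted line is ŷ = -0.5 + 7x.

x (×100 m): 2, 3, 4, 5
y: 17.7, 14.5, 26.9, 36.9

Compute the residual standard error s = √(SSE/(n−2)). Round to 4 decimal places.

s = 5.4663

x=2: ŷ = -0.5 + 7·2 = 13.5; e = 17.7 − 13.5 = 4.2
x=3: ŷ = -0.5 + 7·3 = 20.5; e = 14.5 − 20.5 = -6
x=4: ŷ = -0.5 + 7·4 = 27.5; e = 26.9 − 27.5 = -0.6
x=5: ŷ = -0.5 + 7·5 = 34.5; e = 36.9 − 34.5 = 2.4
SSE = 17.64 + 36 + 0.36 + 5.76 = 59.76
s = √(59.76/2) = √29.88 ≈ 5.4663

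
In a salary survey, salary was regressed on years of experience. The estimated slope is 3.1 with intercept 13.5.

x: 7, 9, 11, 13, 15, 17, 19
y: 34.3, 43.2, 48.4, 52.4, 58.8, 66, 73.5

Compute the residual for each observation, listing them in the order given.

x=7: ŷ = 13.5 + 3.1·7 = 35.2; e = 34.3 − 35.2 = -0.9
x=9: ŷ = 13.5 + 3.1·9 = 41.4; e = 43.2 − 41.4 = 1.8
x=11: ŷ = 13.5 + 3.1·11 = 47.6; e = 48.4 − 47.6 = 0.8
x=13: ŷ = 13.5 + 3.1·13 = 53.8; e = 52.4 − 53.8 = -1.4
x=15: ŷ = 13.5 + 3.1·15 = 60; e = 58.8 − 60 = -1.2
x=17: ŷ = 13.5 + 3.1·17 = 66.2; e = 66 − 66.2 = -0.2
x=19: ŷ = 13.5 + 3.1·19 = 72.4; e = 73.5 − 72.4 = 1.1

-0.9, 1.8, 0.8, -1.4, -1.2, -0.2, 1.1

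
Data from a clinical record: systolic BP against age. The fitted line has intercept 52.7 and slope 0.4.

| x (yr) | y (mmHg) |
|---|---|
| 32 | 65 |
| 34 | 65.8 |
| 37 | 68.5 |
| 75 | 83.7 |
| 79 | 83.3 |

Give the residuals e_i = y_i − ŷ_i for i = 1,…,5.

-0.5, -0.5, 1, 1, -1

x=32: ŷ = 52.7 + 0.4·32 = 65.5; e = 65 − 65.5 = -0.5
x=34: ŷ = 52.7 + 0.4·34 = 66.3; e = 65.8 − 66.3 = -0.5
x=37: ŷ = 52.7 + 0.4·37 = 67.5; e = 68.5 − 67.5 = 1
x=75: ŷ = 52.7 + 0.4·75 = 82.7; e = 83.7 − 82.7 = 1
x=79: ŷ = 52.7 + 0.4·79 = 84.3; e = 83.3 − 84.3 = -1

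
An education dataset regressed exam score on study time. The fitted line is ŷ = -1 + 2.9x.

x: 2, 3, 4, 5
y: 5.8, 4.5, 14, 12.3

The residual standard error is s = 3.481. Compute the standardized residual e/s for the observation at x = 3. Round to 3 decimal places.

ŷ = -1 + 2.9·3 = 7.7
e = 4.5 − 7.7 = -3.2
e/s = -3.2 / 3.481 = -0.919

-0.919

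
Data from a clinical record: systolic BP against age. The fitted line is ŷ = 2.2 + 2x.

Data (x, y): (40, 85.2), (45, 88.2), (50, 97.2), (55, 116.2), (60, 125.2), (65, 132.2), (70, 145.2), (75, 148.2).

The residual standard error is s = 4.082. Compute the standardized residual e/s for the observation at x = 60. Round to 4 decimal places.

ŷ = 2.2 + 2·60 = 122.2
e = 125.2 − 122.2 = 3
e/s = 3 / 4.082 = 0.7349

0.7349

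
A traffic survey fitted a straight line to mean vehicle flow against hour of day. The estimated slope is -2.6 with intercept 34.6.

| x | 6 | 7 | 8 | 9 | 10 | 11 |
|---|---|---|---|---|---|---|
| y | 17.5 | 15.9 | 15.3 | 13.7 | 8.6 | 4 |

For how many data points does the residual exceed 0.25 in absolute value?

x=6: ŷ = 34.6 − 2.6·6 = 19; e = 17.5 − 19 = -1.5
x=7: ŷ = 34.6 − 2.6·7 = 16.4; e = 15.9 − 16.4 = -0.5
x=8: ŷ = 34.6 − 2.6·8 = 13.8; e = 15.3 − 13.8 = 1.5
x=9: ŷ = 34.6 − 2.6·9 = 11.2; e = 13.7 − 11.2 = 2.5
x=10: ŷ = 34.6 − 2.6·10 = 8.6; e = 8.6 − 8.6 = 0
x=11: ŷ = 34.6 − 2.6·11 = 6; e = 4 − 6 = -2
|e| > 0.25: x=6 (|e|=1.5), x=7 (|e|=0.5), x=8 (|e|=1.5), x=9 (|e|=2.5), x=11 (|e|=2) → 5

5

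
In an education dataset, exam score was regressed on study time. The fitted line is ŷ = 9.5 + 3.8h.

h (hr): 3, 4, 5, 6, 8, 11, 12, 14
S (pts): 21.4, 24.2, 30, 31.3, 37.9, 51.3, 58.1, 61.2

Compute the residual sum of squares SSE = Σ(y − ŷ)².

SSE = 19

h=3: ŷ = 9.5 + 3.8·3 = 20.9; r = 21.4 − 20.9 = 0.5
h=4: ŷ = 9.5 + 3.8·4 = 24.7; r = 24.2 − 24.7 = -0.5
h=5: ŷ = 9.5 + 3.8·5 = 28.5; r = 30 − 28.5 = 1.5
h=6: ŷ = 9.5 + 3.8·6 = 32.3; r = 31.3 − 32.3 = -1
h=8: ŷ = 9.5 + 3.8·8 = 39.9; r = 37.9 − 39.9 = -2
h=11: ŷ = 9.5 + 3.8·11 = 51.3; r = 51.3 − 51.3 = 0
h=12: ŷ = 9.5 + 3.8·12 = 55.1; r = 58.1 − 55.1 = 3
h=14: ŷ = 9.5 + 3.8·14 = 62.7; r = 61.2 − 62.7 = -1.5
SSE = 0.25 + 0.25 + 2.25 + 1 + 4 + 0 + 9 + 2.25 = 19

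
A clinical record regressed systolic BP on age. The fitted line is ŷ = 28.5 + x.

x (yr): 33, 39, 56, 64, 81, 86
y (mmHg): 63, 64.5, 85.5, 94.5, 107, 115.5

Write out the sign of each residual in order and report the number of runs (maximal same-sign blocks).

x=33: ŷ = 28.5 + 33 = 61.5; r = 63 − 61.5 = 1.5
x=39: ŷ = 28.5 + 39 = 67.5; r = 64.5 − 67.5 = -3
x=56: ŷ = 28.5 + 56 = 84.5; r = 85.5 − 84.5 = 1
x=64: ŷ = 28.5 + 64 = 92.5; r = 94.5 − 92.5 = 2
x=81: ŷ = 28.5 + 81 = 109.5; r = 107 − 109.5 = -2.5
x=86: ŷ = 28.5 + 86 = 114.5; r = 115.5 − 114.5 = 1
Signs: + − + + − +
Runs: +×1, −×1, +×2, −×1, +×1 → 5

5 runs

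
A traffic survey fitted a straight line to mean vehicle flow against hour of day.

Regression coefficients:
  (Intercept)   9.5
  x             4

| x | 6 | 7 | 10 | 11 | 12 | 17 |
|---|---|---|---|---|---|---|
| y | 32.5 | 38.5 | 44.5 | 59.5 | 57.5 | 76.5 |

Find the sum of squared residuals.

SSE = 64

x=6: ŷ = 9.5 + 4·6 = 33.5; r = 32.5 − 33.5 = -1
x=7: ŷ = 9.5 + 4·7 = 37.5; r = 38.5 − 37.5 = 1
x=10: ŷ = 9.5 + 4·10 = 49.5; r = 44.5 − 49.5 = -5
x=11: ŷ = 9.5 + 4·11 = 53.5; r = 59.5 − 53.5 = 6
x=12: ŷ = 9.5 + 4·12 = 57.5; r = 57.5 − 57.5 = 0
x=17: ŷ = 9.5 + 4·17 = 77.5; r = 76.5 − 77.5 = -1
SSE = 1 + 1 + 25 + 36 + 0 + 1 = 64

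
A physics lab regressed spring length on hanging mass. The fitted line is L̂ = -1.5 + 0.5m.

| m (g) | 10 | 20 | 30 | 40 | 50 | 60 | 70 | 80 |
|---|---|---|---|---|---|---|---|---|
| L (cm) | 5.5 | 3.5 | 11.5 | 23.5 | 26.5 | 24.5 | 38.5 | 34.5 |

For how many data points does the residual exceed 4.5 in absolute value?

m=10: L̂ = -1.5 + 0.5·10 = 3.5; e = 5.5 − 3.5 = 2
m=20: L̂ = -1.5 + 0.5·20 = 8.5; e = 3.5 − 8.5 = -5
m=30: L̂ = -1.5 + 0.5·30 = 13.5; e = 11.5 − 13.5 = -2
m=40: L̂ = -1.5 + 0.5·40 = 18.5; e = 23.5 − 18.5 = 5
m=50: L̂ = -1.5 + 0.5·50 = 23.5; e = 26.5 − 23.5 = 3
m=60: L̂ = -1.5 + 0.5·60 = 28.5; e = 24.5 − 28.5 = -4
m=70: L̂ = -1.5 + 0.5·70 = 33.5; e = 38.5 − 33.5 = 5
m=80: L̂ = -1.5 + 0.5·80 = 38.5; e = 34.5 − 38.5 = -4
|e| > 4.5: m=20 (|e|=5), m=40 (|e|=5), m=70 (|e|=5) → 3

3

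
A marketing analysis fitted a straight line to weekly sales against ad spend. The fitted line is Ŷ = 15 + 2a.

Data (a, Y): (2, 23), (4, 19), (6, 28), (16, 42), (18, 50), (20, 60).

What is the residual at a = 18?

r = -1

Ŷ = 15 + 2·18 = 51
r = 50 − 51 = -1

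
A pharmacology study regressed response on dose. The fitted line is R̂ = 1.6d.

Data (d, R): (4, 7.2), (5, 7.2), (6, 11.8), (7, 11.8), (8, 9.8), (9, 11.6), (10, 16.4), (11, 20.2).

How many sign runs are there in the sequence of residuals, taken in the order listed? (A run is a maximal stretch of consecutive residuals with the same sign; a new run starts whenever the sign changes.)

d=4: R̂ = 1.6·4 = 6.4; e = 7.2 − 6.4 = 0.8
d=5: R̂ = 1.6·5 = 8; e = 7.2 − 8 = -0.8
d=6: R̂ = 1.6·6 = 9.6; e = 11.8 − 9.6 = 2.2
d=7: R̂ = 1.6·7 = 11.2; e = 11.8 − 11.2 = 0.6
d=8: R̂ = 1.6·8 = 12.8; e = 9.8 − 12.8 = -3
d=9: R̂ = 1.6·9 = 14.4; e = 11.6 − 14.4 = -2.8
d=10: R̂ = 1.6·10 = 16; e = 16.4 − 16 = 0.4
d=11: R̂ = 1.6·11 = 17.6; e = 20.2 − 17.6 = 2.6
Signs: + − + + − − + +
Runs: +×1, −×1, +×2, −×2, +×2 → 5

5 runs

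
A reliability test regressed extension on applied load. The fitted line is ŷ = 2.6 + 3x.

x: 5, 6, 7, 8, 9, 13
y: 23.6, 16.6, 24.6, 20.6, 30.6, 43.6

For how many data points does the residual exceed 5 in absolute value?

x=5: ŷ = 2.6 + 3·5 = 17.6; r = 23.6 − 17.6 = 6
x=6: ŷ = 2.6 + 3·6 = 20.6; r = 16.6 − 20.6 = -4
x=7: ŷ = 2.6 + 3·7 = 23.6; r = 24.6 − 23.6 = 1
x=8: ŷ = 2.6 + 3·8 = 26.6; r = 20.6 − 26.6 = -6
x=9: ŷ = 2.6 + 3·9 = 29.6; r = 30.6 − 29.6 = 1
x=13: ŷ = 2.6 + 3·13 = 41.6; r = 43.6 − 41.6 = 2
|r| > 5: x=5 (|r|=6), x=8 (|r|=6) → 2

2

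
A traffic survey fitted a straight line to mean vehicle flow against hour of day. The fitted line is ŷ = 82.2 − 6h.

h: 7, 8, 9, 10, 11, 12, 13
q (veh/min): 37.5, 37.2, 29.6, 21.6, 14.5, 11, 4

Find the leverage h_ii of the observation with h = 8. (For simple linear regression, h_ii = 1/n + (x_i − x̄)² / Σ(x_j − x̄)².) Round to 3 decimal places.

h = 0.286

h̄ = (7 + 8 + 9 + 10 + 11 + 12 + 13)/7 = 10
Σ(h − h̄)² = 9 + 4 + 1 + 0 + 1 + 4 + 9 = 28
h = 1/7 + (-2)²/28 = 0.142857 + 0.142857 = 0.286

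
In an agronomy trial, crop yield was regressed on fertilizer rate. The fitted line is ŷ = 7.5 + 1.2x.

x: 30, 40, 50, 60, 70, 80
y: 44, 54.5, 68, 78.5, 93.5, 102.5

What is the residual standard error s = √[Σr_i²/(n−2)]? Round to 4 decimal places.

s = 1.3693

x=30: ŷ = 7.5 + 1.2·30 = 43.5; r = 44 − 43.5 = 0.5
x=40: ŷ = 7.5 + 1.2·40 = 55.5; r = 54.5 − 55.5 = -1
x=50: ŷ = 7.5 + 1.2·50 = 67.5; r = 68 − 67.5 = 0.5
x=60: ŷ = 7.5 + 1.2·60 = 79.5; r = 78.5 − 79.5 = -1
x=70: ŷ = 7.5 + 1.2·70 = 91.5; r = 93.5 − 91.5 = 2
x=80: ŷ = 7.5 + 1.2·80 = 103.5; r = 102.5 − 103.5 = -1
SSE = 0.25 + 1 + 0.25 + 1 + 4 + 1 = 7.5
s = √(7.5/4) = √1.875 ≈ 1.3693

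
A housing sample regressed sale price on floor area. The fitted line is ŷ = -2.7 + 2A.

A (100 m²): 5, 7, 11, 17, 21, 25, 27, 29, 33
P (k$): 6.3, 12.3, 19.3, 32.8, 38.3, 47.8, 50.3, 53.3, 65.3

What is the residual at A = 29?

e = -2

ŷ = -2.7 + 2·29 = 55.3
e = 53.3 − 55.3 = -2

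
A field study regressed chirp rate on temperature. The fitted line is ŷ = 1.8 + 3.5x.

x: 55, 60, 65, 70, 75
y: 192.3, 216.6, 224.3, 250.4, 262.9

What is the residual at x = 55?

ŷ = 1.8 + 3.5·55 = 194.3
e = 192.3 − 194.3 = -2

e = -2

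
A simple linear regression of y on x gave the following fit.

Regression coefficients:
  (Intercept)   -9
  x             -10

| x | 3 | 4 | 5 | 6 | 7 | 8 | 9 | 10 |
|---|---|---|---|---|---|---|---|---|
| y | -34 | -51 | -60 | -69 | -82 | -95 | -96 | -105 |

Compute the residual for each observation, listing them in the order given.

x=3: ŷ = -9 − 10·3 = -39; e = -34 − (-39) = 5
x=4: ŷ = -9 − 10·4 = -49; e = -51 − (-49) = -2
x=5: ŷ = -9 − 10·5 = -59; e = -60 − (-59) = -1
x=6: ŷ = -9 − 10·6 = -69; e = -69 − (-69) = 0
x=7: ŷ = -9 − 10·7 = -79; e = -82 − (-79) = -3
x=8: ŷ = -9 − 10·8 = -89; e = -95 − (-89) = -6
x=9: ŷ = -9 − 10·9 = -99; e = -96 − (-99) = 3
x=10: ŷ = -9 − 10·10 = -109; e = -105 − (-109) = 4

5, -2, -1, 0, -3, -6, 3, 4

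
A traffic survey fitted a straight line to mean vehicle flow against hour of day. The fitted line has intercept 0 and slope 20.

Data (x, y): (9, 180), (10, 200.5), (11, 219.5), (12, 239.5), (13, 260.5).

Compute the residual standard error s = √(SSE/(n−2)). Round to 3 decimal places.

s = 0.577

x=9: ŷ = 20·9 = 180; r = 180 − 180 = 0
x=10: ŷ = 20·10 = 200; r = 200.5 − 200 = 0.5
x=11: ŷ = 20·11 = 220; r = 219.5 − 220 = -0.5
x=12: ŷ = 20·12 = 240; r = 239.5 − 240 = -0.5
x=13: ŷ = 20·13 = 260; r = 260.5 − 260 = 0.5
SSE = 0 + 0.25 + 0.25 + 0.25 + 0.25 = 1
s = √(1/3) = √0.333333 ≈ 0.577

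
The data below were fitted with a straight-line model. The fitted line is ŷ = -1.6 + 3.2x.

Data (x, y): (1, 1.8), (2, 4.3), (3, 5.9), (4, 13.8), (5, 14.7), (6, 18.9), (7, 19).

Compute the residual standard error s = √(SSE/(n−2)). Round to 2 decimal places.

s = 1.82

x=1: ŷ = -1.6 + 3.2·1 = 1.6; e = 1.8 − 1.6 = 0.2
x=2: ŷ = -1.6 + 3.2·2 = 4.8; e = 4.3 − 4.8 = -0.5
x=3: ŷ = -1.6 + 3.2·3 = 8; e = 5.9 − 8 = -2.1
x=4: ŷ = -1.6 + 3.2·4 = 11.2; e = 13.8 − 11.2 = 2.6
x=5: ŷ = -1.6 + 3.2·5 = 14.4; e = 14.7 − 14.4 = 0.3
x=6: ŷ = -1.6 + 3.2·6 = 17.6; e = 18.9 − 17.6 = 1.3
x=7: ŷ = -1.6 + 3.2·7 = 20.8; e = 19 − 20.8 = -1.8
SSE = 0.04 + 0.25 + 4.41 + 6.76 + 0.09 + 1.69 + 3.24 = 16.48
s = √(16.48/5) = √3.296 ≈ 1.82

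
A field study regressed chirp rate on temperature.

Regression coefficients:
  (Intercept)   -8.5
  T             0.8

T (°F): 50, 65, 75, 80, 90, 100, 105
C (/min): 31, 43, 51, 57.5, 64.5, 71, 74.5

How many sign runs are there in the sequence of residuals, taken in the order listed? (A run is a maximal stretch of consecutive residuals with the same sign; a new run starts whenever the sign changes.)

T=50: Ĉ = -8.5 + 0.8·50 = 31.5; e = 31 − 31.5 = -0.5
T=65: Ĉ = -8.5 + 0.8·65 = 43.5; e = 43 − 43.5 = -0.5
T=75: Ĉ = -8.5 + 0.8·75 = 51.5; e = 51 − 51.5 = -0.5
T=80: Ĉ = -8.5 + 0.8·80 = 55.5; e = 57.5 − 55.5 = 2
T=90: Ĉ = -8.5 + 0.8·90 = 63.5; e = 64.5 − 63.5 = 1
T=100: Ĉ = -8.5 + 0.8·100 = 71.5; e = 71 − 71.5 = -0.5
T=105: Ĉ = -8.5 + 0.8·105 = 75.5; e = 74.5 − 75.5 = -1
Signs: − − − + + − −
Runs: −×3, +×2, −×2 → 3

3 runs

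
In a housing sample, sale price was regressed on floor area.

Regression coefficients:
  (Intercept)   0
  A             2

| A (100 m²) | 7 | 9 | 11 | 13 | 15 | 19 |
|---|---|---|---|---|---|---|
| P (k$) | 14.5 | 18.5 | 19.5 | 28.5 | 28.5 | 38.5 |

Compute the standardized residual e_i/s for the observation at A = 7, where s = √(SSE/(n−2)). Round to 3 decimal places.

0.254

A=7: ŷ = 2·7 = 14; e = 14.5 − 14 = 0.5
A=9: ŷ = 2·9 = 18; e = 18.5 − 18 = 0.5
A=11: ŷ = 2·11 = 22; e = 19.5 − 22 = -2.5
A=13: ŷ = 2·13 = 26; e = 28.5 − 26 = 2.5
A=15: ŷ = 2·15 = 30; e = 28.5 − 30 = -1.5
A=19: ŷ = 2·19 = 38; e = 38.5 − 38 = 0.5
SSE = 0.25 + 0.25 + 6.25 + 6.25 + 2.25 + 0.25 = 15.5
s = √(15.5/4) = 1.9685
e/s = 0.5 / 1.9685 = 0.254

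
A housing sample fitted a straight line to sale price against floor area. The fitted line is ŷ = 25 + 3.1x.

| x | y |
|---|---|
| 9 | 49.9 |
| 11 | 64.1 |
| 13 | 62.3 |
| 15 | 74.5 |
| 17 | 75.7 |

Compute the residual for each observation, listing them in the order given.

-3, 5, -3, 3, -2

x=9: ŷ = 25 + 3.1·9 = 52.9; e = 49.9 − 52.9 = -3
x=11: ŷ = 25 + 3.1·11 = 59.1; e = 64.1 − 59.1 = 5
x=13: ŷ = 25 + 3.1·13 = 65.3; e = 62.3 − 65.3 = -3
x=15: ŷ = 25 + 3.1·15 = 71.5; e = 74.5 − 71.5 = 3
x=17: ŷ = 25 + 3.1·17 = 77.7; e = 75.7 − 77.7 = -2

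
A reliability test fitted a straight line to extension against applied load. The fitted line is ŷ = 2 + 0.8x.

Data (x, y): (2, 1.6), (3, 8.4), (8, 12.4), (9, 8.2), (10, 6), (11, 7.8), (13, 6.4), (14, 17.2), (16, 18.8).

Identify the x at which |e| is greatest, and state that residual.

x = 13, e = -6

x=2: ŷ = 2 + 0.8·2 = 3.6; e = 1.6 − 3.6 = -2
x=3: ŷ = 2 + 0.8·3 = 4.4; e = 8.4 − 4.4 = 4
x=8: ŷ = 2 + 0.8·8 = 8.4; e = 12.4 − 8.4 = 4
x=9: ŷ = 2 + 0.8·9 = 9.2; e = 8.2 − 9.2 = -1
x=10: ŷ = 2 + 0.8·10 = 10; e = 6 − 10 = -4
x=11: ŷ = 2 + 0.8·11 = 10.8; e = 7.8 − 10.8 = -3
x=13: ŷ = 2 + 0.8·13 = 12.4; e = 6.4 − 12.4 = -6
x=14: ŷ = 2 + 0.8·14 = 13.2; e = 17.2 − 13.2 = 4
x=16: ŷ = 2 + 0.8·16 = 14.8; e = 18.8 − 14.8 = 4
Largest |e| is 6 at x = 13, residual -6.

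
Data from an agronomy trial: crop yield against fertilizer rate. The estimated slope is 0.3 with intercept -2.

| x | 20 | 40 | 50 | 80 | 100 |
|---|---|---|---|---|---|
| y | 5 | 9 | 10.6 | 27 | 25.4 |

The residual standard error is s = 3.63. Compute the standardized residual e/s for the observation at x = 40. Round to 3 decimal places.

-0.275

ŷ = -2 + 0.3·40 = 10
e = 9 − 10 = -1
e/s = -1 / 3.63 = -0.275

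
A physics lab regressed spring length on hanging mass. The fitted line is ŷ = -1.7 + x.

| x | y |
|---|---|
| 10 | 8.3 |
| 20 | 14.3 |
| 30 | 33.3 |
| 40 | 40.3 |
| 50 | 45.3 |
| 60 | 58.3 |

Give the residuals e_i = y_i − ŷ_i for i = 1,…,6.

0, -4, 5, 2, -3, 0

x=10: ŷ = -1.7 + 10 = 8.3; e = 8.3 − 8.3 = 0
x=20: ŷ = -1.7 + 20 = 18.3; e = 14.3 − 18.3 = -4
x=30: ŷ = -1.7 + 30 = 28.3; e = 33.3 − 28.3 = 5
x=40: ŷ = -1.7 + 40 = 38.3; e = 40.3 − 38.3 = 2
x=50: ŷ = -1.7 + 50 = 48.3; e = 45.3 − 48.3 = -3
x=60: ŷ = -1.7 + 60 = 58.3; e = 58.3 − 58.3 = 0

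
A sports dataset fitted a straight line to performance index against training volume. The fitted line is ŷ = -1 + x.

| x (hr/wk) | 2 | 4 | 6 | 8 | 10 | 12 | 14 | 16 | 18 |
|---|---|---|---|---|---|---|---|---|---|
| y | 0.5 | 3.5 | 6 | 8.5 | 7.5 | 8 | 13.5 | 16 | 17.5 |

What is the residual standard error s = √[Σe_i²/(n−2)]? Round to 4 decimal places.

s = 1.5353

x=2: ŷ = -1 + 2 = 1; e = 0.5 − 1 = -0.5
x=4: ŷ = -1 + 4 = 3; e = 3.5 − 3 = 0.5
x=6: ŷ = -1 + 6 = 5; e = 6 − 5 = 1
x=8: ŷ = -1 + 8 = 7; e = 8.5 − 7 = 1.5
x=10: ŷ = -1 + 10 = 9; e = 7.5 − 9 = -1.5
x=12: ŷ = -1 + 12 = 11; e = 8 − 11 = -3
x=14: ŷ = -1 + 14 = 13; e = 13.5 − 13 = 0.5
x=16: ŷ = -1 + 16 = 15; e = 16 − 15 = 1
x=18: ŷ = -1 + 18 = 17; e = 17.5 − 17 = 0.5
SSE = 0.25 + 0.25 + 1 + 2.25 + 2.25 + 9 + 0.25 + 1 + 0.25 = 16.5
s = √(16.5/7) = √2.35714 ≈ 1.5353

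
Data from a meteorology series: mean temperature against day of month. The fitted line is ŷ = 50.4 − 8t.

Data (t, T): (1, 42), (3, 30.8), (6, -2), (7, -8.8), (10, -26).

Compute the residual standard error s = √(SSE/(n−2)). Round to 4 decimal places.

s = 4.5490

t=1: ŷ = 50.4 − 8·1 = 42.4; e = 42 − 42.4 = -0.4
t=3: ŷ = 50.4 − 8·3 = 26.4; e = 30.8 − 26.4 = 4.4
t=6: ŷ = 50.4 − 8·6 = 2.4; e = -2 − 2.4 = -4.4
t=7: ŷ = 50.4 − 8·7 = -5.6; e = -8.8 − (-5.6) = -3.2
t=10: ŷ = 50.4 − 8·10 = -29.6; e = -26 − (-29.6) = 3.6
SSE = 0.16 + 19.36 + 19.36 + 10.24 + 12.96 = 62.08
s = √(62.08/3) = √20.6933 ≈ 4.5490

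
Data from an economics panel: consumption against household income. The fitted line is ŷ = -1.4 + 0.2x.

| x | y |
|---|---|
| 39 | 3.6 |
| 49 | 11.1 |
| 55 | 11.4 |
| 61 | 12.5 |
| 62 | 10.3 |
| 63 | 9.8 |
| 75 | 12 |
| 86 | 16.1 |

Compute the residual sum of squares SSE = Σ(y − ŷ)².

SSE = 26.36

x=39: ŷ = -1.4 + 0.2·39 = 6.4; e = 3.6 − 6.4 = -2.8
x=49: ŷ = -1.4 + 0.2·49 = 8.4; e = 11.1 − 8.4 = 2.7
x=55: ŷ = -1.4 + 0.2·55 = 9.6; e = 11.4 − 9.6 = 1.8
x=61: ŷ = -1.4 + 0.2·61 = 10.8; e = 12.5 − 10.8 = 1.7
x=62: ŷ = -1.4 + 0.2·62 = 11; e = 10.3 − 11 = -0.7
x=63: ŷ = -1.4 + 0.2·63 = 11.2; e = 9.8 − 11.2 = -1.4
x=75: ŷ = -1.4 + 0.2·75 = 13.6; e = 12 − 13.6 = -1.6
x=86: ŷ = -1.4 + 0.2·86 = 15.8; e = 16.1 − 15.8 = 0.3
SSE = 7.84 + 7.29 + 3.24 + 2.89 + 0.49 + 1.96 + 2.56 + 0.09 = 26.36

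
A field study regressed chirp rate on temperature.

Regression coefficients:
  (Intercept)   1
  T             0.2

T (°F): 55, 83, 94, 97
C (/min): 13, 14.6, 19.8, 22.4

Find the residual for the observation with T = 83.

Ĉ = 1 + 0.2·83 = 17.6
e = 14.6 − 17.6 = -3

e = -3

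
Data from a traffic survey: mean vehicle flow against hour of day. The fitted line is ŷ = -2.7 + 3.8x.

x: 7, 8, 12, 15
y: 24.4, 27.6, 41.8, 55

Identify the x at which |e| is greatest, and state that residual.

x=7: ŷ = -2.7 + 3.8·7 = 23.9; e = 24.4 − 23.9 = 0.5
x=8: ŷ = -2.7 + 3.8·8 = 27.7; e = 27.6 − 27.7 = -0.1
x=12: ŷ = -2.7 + 3.8·12 = 42.9; e = 41.8 − 42.9 = -1.1
x=15: ŷ = -2.7 + 3.8·15 = 54.3; e = 55 − 54.3 = 0.7
Largest |e| is 1.1 at x = 12, residual -1.1.

x = 12, e = -1.1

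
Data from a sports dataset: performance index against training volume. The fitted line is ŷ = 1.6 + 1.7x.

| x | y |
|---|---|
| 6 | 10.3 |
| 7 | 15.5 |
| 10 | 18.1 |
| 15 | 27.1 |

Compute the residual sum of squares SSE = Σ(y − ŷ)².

x=6: ŷ = 1.6 + 1.7·6 = 11.8; r = 10.3 − 11.8 = -1.5
x=7: ŷ = 1.6 + 1.7·7 = 13.5; r = 15.5 − 13.5 = 2
x=10: ŷ = 1.6 + 1.7·10 = 18.6; r = 18.1 − 18.6 = -0.5
x=15: ŷ = 1.6 + 1.7·15 = 27.1; r = 27.1 − 27.1 = 0
SSE = 2.25 + 4 + 0.25 + 0 = 6.5

SSE = 6.5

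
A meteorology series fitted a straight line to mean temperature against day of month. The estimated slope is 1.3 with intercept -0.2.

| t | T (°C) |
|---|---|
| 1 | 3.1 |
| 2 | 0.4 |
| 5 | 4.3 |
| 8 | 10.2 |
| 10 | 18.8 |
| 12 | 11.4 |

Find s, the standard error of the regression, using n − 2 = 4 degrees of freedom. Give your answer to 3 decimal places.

t=1: T̂ = -0.2 + 1.3·1 = 1.1; r = 3.1 − 1.1 = 2
t=2: T̂ = -0.2 + 1.3·2 = 2.4; r = 0.4 − 2.4 = -2
t=5: T̂ = -0.2 + 1.3·5 = 6.3; r = 4.3 − 6.3 = -2
t=8: T̂ = -0.2 + 1.3·8 = 10.2; r = 10.2 − 10.2 = 0
t=10: T̂ = -0.2 + 1.3·10 = 12.8; r = 18.8 − 12.8 = 6
t=12: T̂ = -0.2 + 1.3·12 = 15.4; r = 11.4 − 15.4 = -4
SSE = 4 + 4 + 4 + 0 + 36 + 16 = 64
s = √(64/4) = √16 ≈ 4.000

s = 4.000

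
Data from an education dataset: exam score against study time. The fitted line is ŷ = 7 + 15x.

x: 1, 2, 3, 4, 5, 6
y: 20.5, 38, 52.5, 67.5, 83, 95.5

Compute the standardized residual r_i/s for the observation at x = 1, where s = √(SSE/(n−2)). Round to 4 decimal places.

x=1: ŷ = 7 + 15·1 = 22; r = 20.5 − 22 = -1.5
x=2: ŷ = 7 + 15·2 = 37; r = 38 − 37 = 1
x=3: ŷ = 7 + 15·3 = 52; r = 52.5 − 52 = 0.5
x=4: ŷ = 7 + 15·4 = 67; r = 67.5 − 67 = 0.5
x=5: ŷ = 7 + 15·5 = 82; r = 83 − 82 = 1
x=6: ŷ = 7 + 15·6 = 97; r = 95.5 − 97 = -1.5
SSE = 2.25 + 1 + 0.25 + 0.25 + 1 + 2.25 = 7
s = √(7/4) = 1.32288
r/s = -1.5 / 1.32288 = -1.1339

-1.1339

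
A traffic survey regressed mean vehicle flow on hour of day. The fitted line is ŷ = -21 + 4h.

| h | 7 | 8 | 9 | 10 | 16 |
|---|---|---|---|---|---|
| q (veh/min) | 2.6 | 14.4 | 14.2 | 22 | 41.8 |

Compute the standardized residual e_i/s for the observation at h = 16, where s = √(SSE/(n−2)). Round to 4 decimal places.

-0.3207

h=7: ŷ = -21 + 4·7 = 7; e = 2.6 − 7 = -4.4
h=8: ŷ = -21 + 4·8 = 11; e = 14.4 − 11 = 3.4
h=9: ŷ = -21 + 4·9 = 15; e = 14.2 − 15 = -0.8
h=10: ŷ = -21 + 4·10 = 19; e = 22 − 19 = 3
h=16: ŷ = -21 + 4·16 = 43; e = 41.8 − 43 = -1.2
SSE = 19.36 + 11.56 + 0.64 + 9 + 1.44 = 42
s = √(42/3) = 3.74166
e/s = -1.2 / 3.74166 = -0.3207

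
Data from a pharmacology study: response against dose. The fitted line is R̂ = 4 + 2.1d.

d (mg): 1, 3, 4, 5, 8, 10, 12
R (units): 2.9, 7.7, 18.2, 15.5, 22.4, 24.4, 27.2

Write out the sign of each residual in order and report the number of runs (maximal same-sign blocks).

3 runs

d=1: R̂ = 4 + 2.1·1 = 6.1; e = 2.9 − 6.1 = -3.2
d=3: R̂ = 4 + 2.1·3 = 10.3; e = 7.7 − 10.3 = -2.6
d=4: R̂ = 4 + 2.1·4 = 12.4; e = 18.2 − 12.4 = 5.8
d=5: R̂ = 4 + 2.1·5 = 14.5; e = 15.5 − 14.5 = 1
d=8: R̂ = 4 + 2.1·8 = 20.8; e = 22.4 − 20.8 = 1.6
d=10: R̂ = 4 + 2.1·10 = 25; e = 24.4 − 25 = -0.6
d=12: R̂ = 4 + 2.1·12 = 29.2; e = 27.2 − 29.2 = -2
Signs: − − + + + − −
Runs: −×2, +×3, −×2 → 3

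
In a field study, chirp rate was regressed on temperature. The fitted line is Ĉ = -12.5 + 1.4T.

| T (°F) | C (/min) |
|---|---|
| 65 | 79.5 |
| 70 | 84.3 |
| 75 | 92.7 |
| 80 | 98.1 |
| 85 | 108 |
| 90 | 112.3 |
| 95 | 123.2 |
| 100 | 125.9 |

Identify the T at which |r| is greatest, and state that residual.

T = 95, r = 2.7

T=65: Ĉ = -12.5 + 1.4·65 = 78.5; r = 79.5 − 78.5 = 1
T=70: Ĉ = -12.5 + 1.4·70 = 85.5; r = 84.3 − 85.5 = -1.2
T=75: Ĉ = -12.5 + 1.4·75 = 92.5; r = 92.7 − 92.5 = 0.2
T=80: Ĉ = -12.5 + 1.4·80 = 99.5; r = 98.1 − 99.5 = -1.4
T=85: Ĉ = -12.5 + 1.4·85 = 106.5; r = 108 − 106.5 = 1.5
T=90: Ĉ = -12.5 + 1.4·90 = 113.5; r = 112.3 − 113.5 = -1.2
T=95: Ĉ = -12.5 + 1.4·95 = 120.5; r = 123.2 − 120.5 = 2.7
T=100: Ĉ = -12.5 + 1.4·100 = 127.5; r = 125.9 − 127.5 = -1.6
Largest |r| is 2.7 at T = 95, residual 2.7.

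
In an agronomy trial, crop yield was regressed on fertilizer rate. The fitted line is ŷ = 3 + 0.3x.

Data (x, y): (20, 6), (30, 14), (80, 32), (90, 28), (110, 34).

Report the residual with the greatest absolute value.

x=20: ŷ = 3 + 0.3·20 = 9; r = 6 − 9 = -3
x=30: ŷ = 3 + 0.3·30 = 12; r = 14 − 12 = 2
x=80: ŷ = 3 + 0.3·80 = 27; r = 32 − 27 = 5
x=90: ŷ = 3 + 0.3·90 = 30; r = 28 − 30 = -2
x=110: ŷ = 3 + 0.3·110 = 36; r = 34 − 36 = -2
Largest |r| is 5 at x = 80, residual 5.

r = 5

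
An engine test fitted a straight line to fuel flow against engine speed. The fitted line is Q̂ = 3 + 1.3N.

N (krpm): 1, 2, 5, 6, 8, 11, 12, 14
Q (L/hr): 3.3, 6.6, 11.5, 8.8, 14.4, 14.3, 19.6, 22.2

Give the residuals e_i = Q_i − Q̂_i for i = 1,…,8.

-1, 1, 2, -2, 1, -3, 1, 1

N=1: Q̂ = 3 + 1.3·1 = 4.3; e = 3.3 − 4.3 = -1
N=2: Q̂ = 3 + 1.3·2 = 5.6; e = 6.6 − 5.6 = 1
N=5: Q̂ = 3 + 1.3·5 = 9.5; e = 11.5 − 9.5 = 2
N=6: Q̂ = 3 + 1.3·6 = 10.8; e = 8.8 − 10.8 = -2
N=8: Q̂ = 3 + 1.3·8 = 13.4; e = 14.4 − 13.4 = 1
N=11: Q̂ = 3 + 1.3·11 = 17.3; e = 14.3 − 17.3 = -3
N=12: Q̂ = 3 + 1.3·12 = 18.6; e = 19.6 − 18.6 = 1
N=14: Q̂ = 3 + 1.3·14 = 21.2; e = 22.2 − 21.2 = 1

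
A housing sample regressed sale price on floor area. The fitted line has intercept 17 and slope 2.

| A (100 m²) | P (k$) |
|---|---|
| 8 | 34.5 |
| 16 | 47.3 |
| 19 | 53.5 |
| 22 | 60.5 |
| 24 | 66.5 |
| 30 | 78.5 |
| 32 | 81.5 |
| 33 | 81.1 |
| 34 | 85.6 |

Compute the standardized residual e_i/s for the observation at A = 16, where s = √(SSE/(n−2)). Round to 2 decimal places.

A=8: P̂ = 17 + 2·8 = 33; e = 34.5 − 33 = 1.5
A=16: P̂ = 17 + 2·16 = 49; e = 47.3 − 49 = -1.7
A=19: P̂ = 17 + 2·19 = 55; e = 53.5 − 55 = -1.5
A=22: P̂ = 17 + 2·22 = 61; e = 60.5 − 61 = -0.5
A=24: P̂ = 17 + 2·24 = 65; e = 66.5 − 65 = 1.5
A=30: P̂ = 17 + 2·30 = 77; e = 78.5 − 77 = 1.5
A=32: P̂ = 17 + 2·32 = 81; e = 81.5 − 81 = 0.5
A=33: P̂ = 17 + 2·33 = 83; e = 81.1 − 83 = -1.9
A=34: P̂ = 17 + 2·34 = 85; e = 85.6 − 85 = 0.6
SSE = 2.25 + 2.89 + 2.25 + 0.25 + 2.25 + 2.25 + 0.25 + 3.61 + 0.36 = 16.36
s = √(16.36/7) = 1.52877
e/s = -1.7 / 1.52877 = -1.11

-1.11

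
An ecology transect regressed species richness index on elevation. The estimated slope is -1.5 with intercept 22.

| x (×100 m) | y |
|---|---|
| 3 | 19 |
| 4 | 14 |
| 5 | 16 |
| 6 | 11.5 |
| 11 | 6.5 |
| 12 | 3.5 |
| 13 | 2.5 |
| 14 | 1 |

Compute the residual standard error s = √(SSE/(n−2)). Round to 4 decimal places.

x=3: ŷ = 22 − 1.5·3 = 17.5; e = 19 − 17.5 = 1.5
x=4: ŷ = 22 − 1.5·4 = 16; e = 14 − 16 = -2
x=5: ŷ = 22 − 1.5·5 = 14.5; e = 16 − 14.5 = 1.5
x=6: ŷ = 22 − 1.5·6 = 13; e = 11.5 − 13 = -1.5
x=11: ŷ = 22 − 1.5·11 = 5.5; e = 6.5 − 5.5 = 1
x=12: ŷ = 22 − 1.5·12 = 4; e = 3.5 − 4 = -0.5
x=13: ŷ = 22 − 1.5·13 = 2.5; e = 2.5 − 2.5 = 0
x=14: ŷ = 22 − 1.5·14 = 1; e = 1 − 1 = 0
SSE = 2.25 + 4 + 2.25 + 2.25 + 1 + 0.25 + 0 + 0 = 12
s = √(12/6) = √2 ≈ 1.4142

s = 1.4142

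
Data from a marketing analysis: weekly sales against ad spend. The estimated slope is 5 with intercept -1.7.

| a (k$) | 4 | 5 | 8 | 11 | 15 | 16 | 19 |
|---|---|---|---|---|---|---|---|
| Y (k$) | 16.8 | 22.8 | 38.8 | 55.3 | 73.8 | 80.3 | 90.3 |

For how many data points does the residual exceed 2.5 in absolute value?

1

a=4: Ŷ = -1.7 + 5·4 = 18.3; r = 16.8 − 18.3 = -1.5
a=5: Ŷ = -1.7 + 5·5 = 23.3; r = 22.8 − 23.3 = -0.5
a=8: Ŷ = -1.7 + 5·8 = 38.3; r = 38.8 − 38.3 = 0.5
a=11: Ŷ = -1.7 + 5·11 = 53.3; r = 55.3 − 53.3 = 2
a=15: Ŷ = -1.7 + 5·15 = 73.3; r = 73.8 − 73.3 = 0.5
a=16: Ŷ = -1.7 + 5·16 = 78.3; r = 80.3 − 78.3 = 2
a=19: Ŷ = -1.7 + 5·19 = 93.3; r = 90.3 − 93.3 = -3
|r| > 2.5: a=19 (|r|=3) → 1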